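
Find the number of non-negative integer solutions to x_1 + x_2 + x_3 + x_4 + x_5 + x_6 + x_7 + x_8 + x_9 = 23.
C(23+9-1, 9-1) = C(31, 8) = 7888725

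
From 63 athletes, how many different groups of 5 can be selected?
C(63,5) = 63!/(5!×58!) = 7028847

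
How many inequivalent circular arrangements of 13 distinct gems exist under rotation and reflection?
(13-1)!/2 = 479001600/2 = 239500800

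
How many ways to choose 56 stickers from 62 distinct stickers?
C(62,56) = 62!/(56!×6!) = 61474519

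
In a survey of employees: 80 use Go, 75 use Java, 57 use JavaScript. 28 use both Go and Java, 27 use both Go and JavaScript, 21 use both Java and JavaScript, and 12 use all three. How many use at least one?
|A∪B∪C| = 80+75+57-28-27-21+12 = 148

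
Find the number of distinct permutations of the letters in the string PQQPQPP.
7! / (3! × 4!) = 35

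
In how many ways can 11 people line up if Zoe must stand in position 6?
Fix one position: (11-1)! = 3628800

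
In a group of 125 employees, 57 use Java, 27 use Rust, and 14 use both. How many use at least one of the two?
|A∪B| = |A| + |B| - |A∩B| = 57 + 27 - 14 = 70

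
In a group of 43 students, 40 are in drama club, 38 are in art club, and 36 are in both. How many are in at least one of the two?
|A∪B| = |A| + |B| - |A∩B| = 40 + 38 - 36 = 42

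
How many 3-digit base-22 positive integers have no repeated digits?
First digit: 21 choices (nonzero). Then descending: 21 × 21 × 20 = 8820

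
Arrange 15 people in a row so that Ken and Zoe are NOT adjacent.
Total - adjacent = 15! - (15-1)!×2 = 1307674368000 - 174356582400 = 1133317785600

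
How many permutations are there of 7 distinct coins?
7! = 5040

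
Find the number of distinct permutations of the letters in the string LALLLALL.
8! / (2! × 6!) = 28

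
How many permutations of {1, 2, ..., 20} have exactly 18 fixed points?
Choose the 18 fixed points C(20,18) = 190, derange the rest: !2 = Σ_{j=0}^{2} (-1)^j·2!/j! = 2 - 2 + 1 = 1. Product = 190 × 1 = 190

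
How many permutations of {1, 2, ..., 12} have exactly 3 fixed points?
Choose the 3 fixed points C(12,3) = 220, derange the rest: !9 = Σ_{j=0}^{9} (-1)^j·9!/j! = 362880 - 362880 + 181440 - 60480 + 15120 - 3024 + 504 - 72 + 9 - 1 = 133496. Product = 220 × 133496 = 29369120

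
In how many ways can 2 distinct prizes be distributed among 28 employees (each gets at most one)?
P(28,2) = 28!/(28-2)! = 756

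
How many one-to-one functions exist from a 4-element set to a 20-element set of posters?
P(20,4) = 20!/(20-4)! = 116280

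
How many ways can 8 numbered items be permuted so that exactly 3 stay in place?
Choose the 3 fixed points C(8,3) = 56, derange the rest: !5 = Σ_{j=0}^{5} (-1)^j·5!/j! = 120 - 120 + 60 - 20 + 5 - 1 = 44. Product = 56 × 44 = 2464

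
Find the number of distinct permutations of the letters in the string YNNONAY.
7! / (2! × 3! × 1! × 1!) = 420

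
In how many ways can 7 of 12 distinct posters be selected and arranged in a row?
P(12,7) = 12!/(12-7)! = 3991680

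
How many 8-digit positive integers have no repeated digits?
First digit: 9 choices (nonzero). Then descending: 9 × 9 × 8 × 7 × 6 × 5 × 4 × 3 = 1632960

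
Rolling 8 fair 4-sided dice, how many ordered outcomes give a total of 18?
Coefficient of x^18 in (x + x² + ... + x^4)^8. By inclusion-exclusion on dice exceeding 4: Σ_j (-1)^j C(8,j)·C(18-1-4j, 7) = C(8,0)·C(17,7) - C(8,1)·C(13,7) + C(8,2)·C(9,7) = 1·19448 - 8·1716 + 28·36 = 6728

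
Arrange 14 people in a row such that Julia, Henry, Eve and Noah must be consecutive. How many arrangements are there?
Treat the 4 as one block: (14-4+1)! × 4! = 39916800 × 24 = 958003200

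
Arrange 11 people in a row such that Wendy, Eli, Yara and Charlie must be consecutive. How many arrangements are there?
Treat the 4 as one block: (11-4+1)! × 4! = 40320 × 24 = 967680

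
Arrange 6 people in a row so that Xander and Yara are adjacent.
Treat as block: (6-1)! × 2! = 120 × 2 = 240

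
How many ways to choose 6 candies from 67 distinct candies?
C(67,6) = 67!/(6!×61!) = 99795696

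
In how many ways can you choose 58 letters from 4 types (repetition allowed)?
C(58+4-1, 4-1) = C(61, 3) = 35990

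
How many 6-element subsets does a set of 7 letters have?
C(7,6) = 7!/(6!×1!) = 7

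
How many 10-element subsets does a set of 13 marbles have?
C(13,10) = 13!/(10!×3!) = 286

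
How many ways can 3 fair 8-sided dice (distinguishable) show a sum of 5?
Coefficient of x^5 in (x + x² + ... + x^8)^3. By inclusion-exclusion on dice exceeding 8: Σ_j (-1)^j C(3,j)·C(5-1-8j, 2) = C(3,0)·C(4,2) = 1·6 = 6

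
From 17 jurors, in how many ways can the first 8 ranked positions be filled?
P(17,8) = 17!/(17-8)! = 980179200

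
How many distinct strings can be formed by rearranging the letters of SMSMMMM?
7! / (5! × 2!) = 21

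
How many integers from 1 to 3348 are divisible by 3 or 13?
⌊3348/3⌋ + ⌊3348/13⌋ - ⌊3348/39⌋ = 1116 + 257 - 85 = 1288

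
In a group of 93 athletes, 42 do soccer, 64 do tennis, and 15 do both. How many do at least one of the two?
|A∪B| = |A| + |B| - |A∩B| = 42 + 64 - 15 = 91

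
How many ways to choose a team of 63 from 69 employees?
C(69,63) = 69!/(63!×6!) = 119877472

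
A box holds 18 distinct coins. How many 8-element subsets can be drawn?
C(18,8) = 18!/(8!×10!) = 43758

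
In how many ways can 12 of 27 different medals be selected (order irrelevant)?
C(27,12) = 27!/(12!×15!) = 17383860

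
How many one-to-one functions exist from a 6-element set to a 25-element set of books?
P(25,6) = 25!/(25-6)! = 127512000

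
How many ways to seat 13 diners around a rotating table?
Circular: fix one position, arrange the rest. (13-1)! = 479001600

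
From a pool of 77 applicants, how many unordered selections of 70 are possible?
C(77,70) = 77!/(70!×7!) = 2404808340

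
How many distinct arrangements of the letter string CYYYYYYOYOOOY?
13! / (8! × 4! × 1!) = 6435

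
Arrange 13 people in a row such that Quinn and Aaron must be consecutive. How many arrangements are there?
Treat the 2 as one block: (13-2+1)! × 2! = 479001600 × 2 = 958003200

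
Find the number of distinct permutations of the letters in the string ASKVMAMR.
8! / (2! × 1! × 1! × 1! × 2! × 1!) = 10080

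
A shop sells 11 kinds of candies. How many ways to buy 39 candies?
C(39+11-1, 11-1) = C(49, 10) = 8217822536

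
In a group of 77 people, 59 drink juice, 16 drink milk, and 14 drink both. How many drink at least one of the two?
|A∪B| = |A| + |B| - |A∩B| = 59 + 16 - 14 = 61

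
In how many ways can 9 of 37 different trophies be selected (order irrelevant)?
C(37,9) = 37!/(9!×28!) = 124403620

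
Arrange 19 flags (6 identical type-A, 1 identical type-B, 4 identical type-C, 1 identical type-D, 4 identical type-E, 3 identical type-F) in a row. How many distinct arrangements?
19! / (6! × 1! × 4! × 1! × 4! × 3!) = 48886437600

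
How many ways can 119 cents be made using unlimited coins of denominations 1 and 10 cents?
Coefficient of x^119 in 1/(1-x^1) · 1/(1-x^10). Use j coins of 10 for j = 0..⌊119/10⌋ = 11, the rest in 1s: 11 + 1 = 12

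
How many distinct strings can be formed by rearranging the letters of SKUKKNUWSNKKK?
13! / (2! × 1! × 2! × 6! × 2!) = 1081080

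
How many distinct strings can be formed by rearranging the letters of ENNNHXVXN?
9! / (1! × 4! × 2! × 1! × 1!) = 7560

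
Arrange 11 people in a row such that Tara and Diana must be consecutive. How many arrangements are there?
Treat the 2 as one block: (11-2+1)! × 2! = 3628800 × 2 = 7257600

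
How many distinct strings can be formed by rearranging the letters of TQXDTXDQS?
9! / (2! × 2! × 1! × 2! × 2!) = 22680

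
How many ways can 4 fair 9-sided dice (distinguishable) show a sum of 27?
Coefficient of x^27 in (x + x² + ... + x^9)^4. By inclusion-exclusion on dice exceeding 9: Σ_j (-1)^j C(4,j)·C(27-1-9j, 3) = C(4,0)·C(26,3) - C(4,1)·C(17,3) + C(4,2)·C(8,3) = 1·2600 - 4·680 + 6·56 = 216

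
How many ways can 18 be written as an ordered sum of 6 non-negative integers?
C(18+6-1, 6-1) = C(23, 5) = 33649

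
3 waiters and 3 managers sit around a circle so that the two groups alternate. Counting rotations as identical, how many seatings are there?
Fix one of the waiters: (3-1)! ways for the remaining waiters, × 3! ways for the managers = 2 × 6 = 12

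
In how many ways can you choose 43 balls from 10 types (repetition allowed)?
C(43+10-1, 10-1) = C(52, 9) = 3679075400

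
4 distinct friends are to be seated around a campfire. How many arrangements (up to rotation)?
Circular: fix one position, arrange the rest. (4-1)! = 6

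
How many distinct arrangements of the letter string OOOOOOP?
7! / (6! × 1!) = 7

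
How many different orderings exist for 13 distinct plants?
13! = 6227020800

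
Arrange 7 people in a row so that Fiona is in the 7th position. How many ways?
Fix one position: (7-1)! = 720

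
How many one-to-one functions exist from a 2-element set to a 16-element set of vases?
P(16,2) = 16!/(16-2)! = 240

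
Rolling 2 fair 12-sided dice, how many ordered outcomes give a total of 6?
Coefficient of x^6 in (x + x² + ... + x^12)^2. By inclusion-exclusion on dice exceeding 12: Σ_j (-1)^j C(2,j)·C(6-1-12j, 1) = C(2,0)·C(5,1) = 1·5 = 5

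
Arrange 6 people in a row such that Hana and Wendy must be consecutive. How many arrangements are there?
Treat the 2 as one block: (6-2+1)! × 2! = 120 × 2 = 240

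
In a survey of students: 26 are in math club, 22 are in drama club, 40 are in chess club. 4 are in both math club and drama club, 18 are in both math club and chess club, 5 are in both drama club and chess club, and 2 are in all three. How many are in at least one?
|A∪B∪C| = 26+22+40-4-18-5+2 = 63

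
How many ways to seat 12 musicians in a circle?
Circular: fix one position, arrange the rest. (12-1)! = 39916800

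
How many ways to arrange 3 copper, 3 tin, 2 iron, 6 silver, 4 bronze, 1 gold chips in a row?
19! / (3! × 3! × 2! × 6! × 4! × 1!) = 97772875200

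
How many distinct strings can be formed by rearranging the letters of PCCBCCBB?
8! / (4! × 3! × 1!) = 280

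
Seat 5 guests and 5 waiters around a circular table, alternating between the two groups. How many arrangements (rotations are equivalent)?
Fix one of the guests: (5-1)! ways for the remaining guests, × 5! ways for the waiters = 24 × 120 = 2880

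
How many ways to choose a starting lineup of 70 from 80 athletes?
C(80,70) = 80!/(70!×10!) = 1646492110120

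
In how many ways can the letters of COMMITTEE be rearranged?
9! / (1! × 1! × 2! × 1! × 2! × 2!) = 45360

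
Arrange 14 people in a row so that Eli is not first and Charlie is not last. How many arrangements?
By inclusion-exclusion: 14! - 2×(14-1)! + (14-2)! = 87178291200 - 12454041600 + 479001600 = 75203251200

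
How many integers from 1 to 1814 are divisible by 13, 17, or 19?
⌊1814/13⌋+⌊1814/17⌋+⌊1814/19⌋ - ⌊1814/221⌋-⌊1814/247⌋-⌊1814/323⌋ + ⌊1814/4199⌋ = 139+106+95 - 8-7-5 + 0 = 320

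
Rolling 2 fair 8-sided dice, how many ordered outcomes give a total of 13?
Coefficient of x^13 in (x + x² + ... + x^8)^2. By inclusion-exclusion on dice exceeding 8: Σ_j (-1)^j C(2,j)·C(13-1-8j, 1) = C(2,0)·C(12,1) - C(2,1)·C(4,1) = 1·12 - 2·4 = 4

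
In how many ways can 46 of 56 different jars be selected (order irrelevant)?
C(56,46) = 56!/(46!×10!) = 35607051480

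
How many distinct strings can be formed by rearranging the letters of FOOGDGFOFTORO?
13! / (1! × 1! × 5! × 1! × 2! × 3!) = 4324320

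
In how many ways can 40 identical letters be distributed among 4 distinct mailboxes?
C(40+4-1, 4-1) = C(43, 3) = 12341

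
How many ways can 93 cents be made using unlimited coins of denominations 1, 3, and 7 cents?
Coefficient of x^93 in 1/(1-x^1) · 1/(1-x^3) · 1/(1-x^7). Case on j = number of 7-cent coins (j = 0..13); remainder r = 93 - 7j is made from {1,3} in ⌊r/3⌋+1 ways. r = 93, 86, 79, 72, 65, 58, 51, 44, 37, 30, 23, 16, 9, 2 → 32 + 29 + 27 + 25 + 22 + 20 + 18 + 15 + 13 + 11 + 8 + 6 + 4 + 1 = 231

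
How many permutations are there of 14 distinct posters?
14! = 87178291200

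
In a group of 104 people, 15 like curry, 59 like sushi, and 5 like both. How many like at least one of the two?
|A∪B| = |A| + |B| - |A∩B| = 15 + 59 - 5 = 69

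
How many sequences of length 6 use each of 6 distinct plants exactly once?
6! = 720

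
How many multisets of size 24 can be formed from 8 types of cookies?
C(24+8-1, 8-1) = C(31, 7) = 2629575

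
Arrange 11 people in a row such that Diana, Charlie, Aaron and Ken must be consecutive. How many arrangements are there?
Treat the 4 as one block: (11-4+1)! × 4! = 40320 × 24 = 967680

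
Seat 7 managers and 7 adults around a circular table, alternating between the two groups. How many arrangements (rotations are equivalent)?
Fix one of the managers: (7-1)! ways for the remaining managers, × 7! ways for the adults = 720 × 5040 = 3628800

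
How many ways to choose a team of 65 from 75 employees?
C(75,65) = 75!/(65!×10!) = 828931106355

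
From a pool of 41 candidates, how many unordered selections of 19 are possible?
C(41,19) = 41!/(19!×22!) = 244662670200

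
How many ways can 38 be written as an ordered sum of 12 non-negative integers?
C(38+12-1, 12-1) = C(49, 11) = 29135916264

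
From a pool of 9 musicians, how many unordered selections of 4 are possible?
C(9,4) = 9!/(4!×5!) = 126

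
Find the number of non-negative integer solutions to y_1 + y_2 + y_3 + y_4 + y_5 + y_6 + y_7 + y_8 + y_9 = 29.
C(29+9-1, 9-1) = C(37, 8) = 38608020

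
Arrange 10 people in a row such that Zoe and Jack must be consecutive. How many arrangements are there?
Treat the 2 as one block: (10-2+1)! × 2! = 362880 × 2 = 725760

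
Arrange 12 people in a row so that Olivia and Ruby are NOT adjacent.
Total - adjacent = 12! - (12-1)!×2 = 479001600 - 79833600 = 399168000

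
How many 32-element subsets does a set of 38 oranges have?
C(38,32) = 38!/(32!×6!) = 2760681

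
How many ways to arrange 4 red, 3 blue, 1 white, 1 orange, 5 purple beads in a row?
14! / (4! × 3! × 1! × 1! × 5!) = 5045040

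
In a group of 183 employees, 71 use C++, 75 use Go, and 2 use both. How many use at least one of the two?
|A∪B| = |A| + |B| - |A∩B| = 71 + 75 - 2 = 144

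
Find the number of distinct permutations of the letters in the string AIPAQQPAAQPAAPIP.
16! / (2! × 3! × 6! × 5!) = 20180160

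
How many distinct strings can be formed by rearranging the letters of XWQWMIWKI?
9! / (1! × 3! × 1! × 1! × 1! × 2!) = 30240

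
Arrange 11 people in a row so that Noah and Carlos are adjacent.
Treat as block: (11-1)! × 2! = 3628800 × 2 = 7257600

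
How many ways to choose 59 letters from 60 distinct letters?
C(60,59) = 60!/(59!×1!) = 60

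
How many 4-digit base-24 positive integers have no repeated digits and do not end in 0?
Last digit: 23 nonzero choices. First digit: 22 (nonzero, ≠last). Middle 2: P(22,2) = 462. Total = 233772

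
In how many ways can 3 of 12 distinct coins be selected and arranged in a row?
P(12,3) = 12!/(12-3)! = 1320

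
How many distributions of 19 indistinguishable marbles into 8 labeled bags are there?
C(19+8-1, 8-1) = C(26, 7) = 657800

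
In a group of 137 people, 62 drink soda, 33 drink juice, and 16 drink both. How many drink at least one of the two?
|A∪B| = |A| + |B| - |A∩B| = 62 + 33 - 16 = 79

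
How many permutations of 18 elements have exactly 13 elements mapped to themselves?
Choose the 13 fixed points C(18,13) = 8568, derange the rest: !5 = Σ_{j=0}^{5} (-1)^j·5!/j! = 120 - 120 + 60 - 20 + 5 - 1 = 44. Product = 8568 × 44 = 376992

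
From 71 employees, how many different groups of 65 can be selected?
C(71,65) = 71!/(65!×6!) = 143218999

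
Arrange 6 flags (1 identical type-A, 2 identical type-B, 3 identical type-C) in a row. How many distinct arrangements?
6! / (1! × 2! × 3!) = 60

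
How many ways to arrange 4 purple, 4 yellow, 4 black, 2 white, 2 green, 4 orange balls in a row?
20! / (4! × 4! × 4! × 2! × 2! × 4!) = 1833241410000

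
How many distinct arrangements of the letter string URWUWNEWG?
9! / (1! × 1! × 3! × 2! × 1! × 1!) = 30240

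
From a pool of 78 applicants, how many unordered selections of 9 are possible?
C(78,9) = 78!/(9!×69!) = 182364632450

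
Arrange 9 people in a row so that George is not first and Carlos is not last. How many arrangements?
By inclusion-exclusion: 9! - 2×(9-1)! + (9-2)! = 362880 - 80640 + 5040 = 287280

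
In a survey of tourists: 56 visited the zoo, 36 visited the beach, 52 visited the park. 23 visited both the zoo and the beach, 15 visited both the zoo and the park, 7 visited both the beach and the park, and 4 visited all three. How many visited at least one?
|A∪B∪C| = 56+36+52-23-15-7+4 = 103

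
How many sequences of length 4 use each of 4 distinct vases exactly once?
4! = 24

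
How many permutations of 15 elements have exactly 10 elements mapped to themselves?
Choose the 10 fixed points C(15,10) = 3003, derange the rest: !5 = Σ_{j=0}^{5} (-1)^j·5!/j! = 120 - 120 + 60 - 20 + 5 - 1 = 44. Product = 3003 × 44 = 132132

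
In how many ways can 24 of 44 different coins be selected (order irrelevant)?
C(44,24) = 44!/(24!×20!) = 1761039350070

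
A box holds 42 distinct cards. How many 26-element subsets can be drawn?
C(42,26) = 42!/(26!×16!) = 166509721602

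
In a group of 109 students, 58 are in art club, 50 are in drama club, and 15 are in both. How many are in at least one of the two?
|A∪B| = |A| + |B| - |A∩B| = 58 + 50 - 15 = 93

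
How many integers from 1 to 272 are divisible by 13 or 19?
⌊272/13⌋ + ⌊272/19⌋ - ⌊272/247⌋ = 20 + 14 - 1 = 33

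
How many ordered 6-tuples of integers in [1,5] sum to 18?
Coefficient of x^18 in (x + x² + ... + x^5)^6. By inclusion-exclusion on dice exceeding 5: Σ_j (-1)^j C(6,j)·C(18-1-5j, 5) = C(6,0)·C(17,5) - C(6,1)·C(12,5) + C(6,2)·C(7,5) = 1·6188 - 6·792 + 15·21 = 1751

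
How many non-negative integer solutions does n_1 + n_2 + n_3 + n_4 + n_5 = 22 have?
C(22+5-1, 5-1) = C(26, 4) = 14950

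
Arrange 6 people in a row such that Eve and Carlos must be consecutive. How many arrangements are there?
Treat the 2 as one block: (6-2+1)! × 2! = 120 × 2 = 240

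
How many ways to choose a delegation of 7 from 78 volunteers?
C(78,7) = 78!/(7!×71!) = 2641902120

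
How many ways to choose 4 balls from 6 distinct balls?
C(6,4) = 6!/(4!×2!) = 15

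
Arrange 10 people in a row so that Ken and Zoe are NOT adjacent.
Total - adjacent = 10! - (10-1)!×2 = 3628800 - 725760 = 2903040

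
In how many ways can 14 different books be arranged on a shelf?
14! = 87178291200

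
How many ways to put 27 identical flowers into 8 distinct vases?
C(27+8-1, 8-1) = C(34, 7) = 5379616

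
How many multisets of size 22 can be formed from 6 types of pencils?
C(22+6-1, 6-1) = C(27, 5) = 80730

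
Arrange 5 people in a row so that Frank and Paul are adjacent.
Treat as block: (5-1)! × 2! = 24 × 2 = 48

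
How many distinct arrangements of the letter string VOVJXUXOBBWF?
12! / (2! × 2! × 1! × 1! × 2! × 1! × 1! × 2!) = 29937600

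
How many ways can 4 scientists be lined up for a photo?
4! = 24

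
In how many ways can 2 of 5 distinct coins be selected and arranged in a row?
P(5,2) = 5!/(5-2)! = 20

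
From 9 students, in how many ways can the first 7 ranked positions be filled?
P(9,7) = 9!/(9-7)! = 181440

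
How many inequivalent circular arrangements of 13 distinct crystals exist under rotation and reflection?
(13-1)!/2 = 479001600/2 = 239500800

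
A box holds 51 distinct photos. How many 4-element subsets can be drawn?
C(51,4) = 51!/(4!×47!) = 249900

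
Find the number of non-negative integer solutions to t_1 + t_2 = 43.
C(43+2-1, 2-1) = C(44, 1) = 44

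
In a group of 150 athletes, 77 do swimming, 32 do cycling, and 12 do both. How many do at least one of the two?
|A∪B| = |A| + |B| - |A∩B| = 77 + 32 - 12 = 97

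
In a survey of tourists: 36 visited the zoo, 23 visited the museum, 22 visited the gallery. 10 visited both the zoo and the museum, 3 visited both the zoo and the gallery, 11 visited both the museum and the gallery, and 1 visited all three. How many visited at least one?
|A∪B∪C| = 36+23+22-10-3-11+1 = 58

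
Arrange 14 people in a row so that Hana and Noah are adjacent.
Treat as block: (14-1)! × 2! = 6227020800 × 2 = 12454041600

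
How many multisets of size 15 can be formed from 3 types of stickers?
C(15+3-1, 3-1) = C(17, 2) = 136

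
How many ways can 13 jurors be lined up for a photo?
13! = 6227020800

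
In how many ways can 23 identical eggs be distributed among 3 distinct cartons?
C(23+3-1, 3-1) = C(25, 2) = 300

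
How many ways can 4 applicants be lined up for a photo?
4! = 24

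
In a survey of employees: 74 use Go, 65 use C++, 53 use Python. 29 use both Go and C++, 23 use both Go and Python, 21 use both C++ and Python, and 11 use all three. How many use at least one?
|A∪B∪C| = 74+65+53-29-23-21+11 = 130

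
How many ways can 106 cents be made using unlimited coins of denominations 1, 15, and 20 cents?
Coefficient of x^106 in 1/(1-x^1) · 1/(1-x^15) · 1/(1-x^20). Case on j = number of 20-cent coins (j = 0..5); remainder r = 106 - 20j is made from {1,15} in ⌊r/15⌋+1 ways. r = 106, 86, 66, 46, 26, 6 → 8 + 6 + 5 + 4 + 2 + 1 = 26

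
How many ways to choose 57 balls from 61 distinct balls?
C(61,57) = 61!/(57!×4!) = 521855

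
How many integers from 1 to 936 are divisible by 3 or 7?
⌊936/3⌋ + ⌊936/7⌋ - ⌊936/21⌋ = 312 + 133 - 44 = 401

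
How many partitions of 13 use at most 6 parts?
By conjugation, equals partitions of 13 into parts ≤ 6. Let r_j(i) = number of partitions of i into parts ≤ j, for i = 0..13. r_1(i) = 1 for all i; r_j(i) = r_{j-1}(i) + r_j(i-j). Rows j = 2..6: ≤2: 1 1 2 2 3 3 4 4 5 5 6 6 7 7; ≤3: 1 1 2 3 4 5 7 8 10 12 14 16 19 21; ≤4: 1 1 2 3 5 6 9 11 15 18 23 27 34 39; ≤5: 1 1 2 3 5 7 10 13 18 23 30 37 47 57; ≤6: 1 1 2 3 5 7 11 14 20 26 35 44 58 71. r_6(13) = 71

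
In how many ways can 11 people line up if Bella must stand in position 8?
Fix one position: (11-1)! = 3628800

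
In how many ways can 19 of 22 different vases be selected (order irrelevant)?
C(22,19) = 22!/(19!×3!) = 1540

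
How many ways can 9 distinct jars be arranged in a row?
9! = 362880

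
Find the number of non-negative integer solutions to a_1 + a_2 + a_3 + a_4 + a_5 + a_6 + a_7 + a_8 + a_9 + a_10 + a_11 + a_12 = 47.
C(47+12-1, 12-1) = C(58, 11) = 227692286640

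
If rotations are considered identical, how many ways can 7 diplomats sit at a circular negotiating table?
Circular: fix one position, arrange the rest. (7-1)! = 720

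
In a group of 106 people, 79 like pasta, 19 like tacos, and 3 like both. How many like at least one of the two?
|A∪B| = |A| + |B| - |A∩B| = 79 + 19 - 3 = 95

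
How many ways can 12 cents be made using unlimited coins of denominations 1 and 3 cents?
Coefficient of x^12 in 1/(1-x^1) · 1/(1-x^3). Use j coins of 3 for j = 0..⌊12/3⌋ = 4, the rest in 1s: 4 + 1 = 5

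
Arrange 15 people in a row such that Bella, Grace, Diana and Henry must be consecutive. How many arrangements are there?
Treat the 4 as one block: (15-4+1)! × 4! = 479001600 × 24 = 11496038400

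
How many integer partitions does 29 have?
Pentagonal recurrence p(n) = p(n-1) + p(n-2) - p(n-5) - p(n-7) + p(n-12) + p(n-15) - ... gives p(0..28) = 1, 1, 2, 3, 5, 7, 11, 15, 22, 30, 42, 56, 77, 101, 135, 176, 231, 297, 385, 490, 627, 792, 1002, 1255, 1575, 1958, 2436, 3010, 3718. p(29) = p(28) + p(27) - p(24) - p(22) + p(17) + p(14) - p(7) - p(3) = 3718 + 3010 - 1575 - 1002 + 297 + 135 - 15 - 3 = 4565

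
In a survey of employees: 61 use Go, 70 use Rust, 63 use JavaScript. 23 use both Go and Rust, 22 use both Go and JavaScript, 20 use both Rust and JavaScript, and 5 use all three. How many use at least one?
|A∪B∪C| = 61+70+63-23-22-20+5 = 134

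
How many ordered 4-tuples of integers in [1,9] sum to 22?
Coefficient of x^22 in (x + x² + ... + x^9)^4. By inclusion-exclusion on dice exceeding 9: Σ_j (-1)^j C(4,j)·C(22-1-9j, 3) = C(4,0)·C(21,3) - C(4,1)·C(12,3) + C(4,2)·C(3,3) = 1·1330 - 4·220 + 6·1 = 456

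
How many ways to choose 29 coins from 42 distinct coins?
C(42,29) = 42!/(29!×13!) = 25518731280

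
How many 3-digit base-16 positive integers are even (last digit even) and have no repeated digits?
Last∈{0,2,4,6,8,10,12,14}. Last=0: 210. Last nonzero: 7×14×P(14,1) = 1372. Total = 1582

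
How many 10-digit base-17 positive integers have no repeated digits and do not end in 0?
Last digit: 16 nonzero choices. First digit: 15 (nonzero, ≠last). Middle 8: P(15,8) = 259459200. Total = 62270208000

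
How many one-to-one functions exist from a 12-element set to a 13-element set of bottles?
P(13,12) = 13!/(13-12)! = 6227020800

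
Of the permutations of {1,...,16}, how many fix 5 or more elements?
Exactly j fixed points: C(16,j)·!(16-j); sum over j ≥ 5 (derangement numbers via !m = (m-1)·(!(m-1) + !(m-2)): !0..!11 = 1, 0, 1, 2, 9, 44, 265, 1854, 14833, 133496, 1334961, 14684570). Σ_{j=5}^{16} C(16,j)·!(16-j) = C(16,5)·!11 + C(16,6)·!10 + C(16,7)·!9 + C(16,8)·!8 + C(16,9)·!7 + C(16,10)·!6 + C(16,11)·!5 + C(16,12)·!4 + C(16,13)·!3 + C(16,14)·!2 + C(16,15)·!1 + C(16,16)·!0 = 4368·14684570 + 8008·1334961 + 11440·133496 + 12870·14833 + 11440·1854 + 8008·265 + 4368·44 + 1820·9 + 560·2 + 120·1 + 16·0 + 1·1 = 76574206091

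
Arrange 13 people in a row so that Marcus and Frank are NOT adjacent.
Total - adjacent = 13! - (13-1)!×2 = 6227020800 - 958003200 = 5269017600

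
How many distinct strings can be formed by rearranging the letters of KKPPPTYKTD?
10! / (3! × 2! × 1! × 3! × 1!) = 50400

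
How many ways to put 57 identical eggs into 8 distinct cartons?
C(57+8-1, 8-1) = C(64, 7) = 621216192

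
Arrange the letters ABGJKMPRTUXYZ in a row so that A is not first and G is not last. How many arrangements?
By inclusion-exclusion: 13! - 2×(13-1)! + (13-2)! = 6227020800 - 958003200 + 39916800 = 5308934400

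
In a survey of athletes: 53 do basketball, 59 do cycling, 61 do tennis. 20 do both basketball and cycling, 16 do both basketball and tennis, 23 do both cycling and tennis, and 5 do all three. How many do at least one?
|A∪B∪C| = 53+59+61-20-16-23+5 = 119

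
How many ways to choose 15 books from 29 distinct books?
C(29,15) = 29!/(15!×14!) = 77558760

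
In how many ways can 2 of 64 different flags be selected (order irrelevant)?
C(64,2) = 64!/(2!×62!) = 2016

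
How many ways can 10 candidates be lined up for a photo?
10! = 3628800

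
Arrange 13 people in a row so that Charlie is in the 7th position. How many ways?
Fix one position: (13-1)! = 479001600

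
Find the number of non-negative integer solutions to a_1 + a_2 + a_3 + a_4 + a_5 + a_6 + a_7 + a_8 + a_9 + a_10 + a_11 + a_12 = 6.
C(6+12-1, 12-1) = C(17, 11) = 12376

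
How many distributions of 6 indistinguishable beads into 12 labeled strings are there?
C(6+12-1, 12-1) = C(17, 11) = 12376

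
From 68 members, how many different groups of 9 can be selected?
C(68,9) = 68!/(9!×59!) = 49280065120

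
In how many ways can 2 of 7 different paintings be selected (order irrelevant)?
C(7,2) = 7!/(2!×5!) = 21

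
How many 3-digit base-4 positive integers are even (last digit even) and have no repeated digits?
Last∈{0,2}. Last=0: 6. Last nonzero: 1×2×P(2,1) = 4. Total = 10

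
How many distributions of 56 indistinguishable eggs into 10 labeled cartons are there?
C(56+10-1, 10-1) = C(65, 9) = 31966749880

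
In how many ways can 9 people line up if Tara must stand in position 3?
Fix one position: (9-1)! = 40320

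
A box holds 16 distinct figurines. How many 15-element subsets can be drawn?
C(16,15) = 16!/(15!×1!) = 16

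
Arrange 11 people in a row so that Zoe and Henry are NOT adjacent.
Total - adjacent = 11! - (11-1)!×2 = 39916800 - 7257600 = 32659200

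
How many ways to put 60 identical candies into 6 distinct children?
C(60+6-1, 6-1) = C(65, 5) = 8259888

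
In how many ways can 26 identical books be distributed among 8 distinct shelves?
C(26+8-1, 8-1) = C(33, 7) = 4272048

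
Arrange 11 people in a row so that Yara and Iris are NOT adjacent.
Total - adjacent = 11! - (11-1)!×2 = 39916800 - 7257600 = 32659200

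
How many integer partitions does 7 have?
Pentagonal recurrence p(n) = p(n-1) + p(n-2) - p(n-5) - p(n-7) + p(n-12) + p(n-15) - ... gives p(0..6) = 1, 1, 2, 3, 5, 7, 11. p(7) = p(6) + p(5) - p(2) - p(0) = 11 + 7 - 2 - 1 = 15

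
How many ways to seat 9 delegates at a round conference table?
Circular: fix one position, arrange the rest. (9-1)! = 40320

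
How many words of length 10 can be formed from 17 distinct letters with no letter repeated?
P(17,10) = 17!/(17-10)! = 70572902400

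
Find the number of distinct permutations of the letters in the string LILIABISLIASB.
13! / (3! × 2! × 2! × 4! × 2!) = 5405400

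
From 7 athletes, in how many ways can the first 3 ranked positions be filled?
P(7,3) = 7!/(7-3)! = 210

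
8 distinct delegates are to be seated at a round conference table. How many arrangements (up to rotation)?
Circular: fix one position, arrange the rest. (8-1)! = 5040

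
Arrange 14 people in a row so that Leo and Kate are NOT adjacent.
Total - adjacent = 14! - (14-1)!×2 = 87178291200 - 12454041600 = 74724249600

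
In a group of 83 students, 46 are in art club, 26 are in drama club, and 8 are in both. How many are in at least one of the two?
|A∪B| = |A| + |B| - |A∩B| = 46 + 26 - 8 = 64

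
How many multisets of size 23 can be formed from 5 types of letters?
C(23+5-1, 5-1) = C(27, 4) = 17550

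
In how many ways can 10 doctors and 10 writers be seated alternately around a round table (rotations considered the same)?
Fix one of the doctors: (10-1)! ways for the remaining doctors, × 10! ways for the writers = 362880 × 3628800 = 1316818944000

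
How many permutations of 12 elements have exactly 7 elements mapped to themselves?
Choose the 7 fixed points C(12,7) = 792, derange the rest: !5 = Σ_{j=0}^{5} (-1)^j·5!/j! = 120 - 120 + 60 - 20 + 5 - 1 = 44. Product = 792 × 44 = 34848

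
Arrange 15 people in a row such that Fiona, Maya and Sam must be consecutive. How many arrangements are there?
Treat the 3 as one block: (15-3+1)! × 3! = 6227020800 × 6 = 37362124800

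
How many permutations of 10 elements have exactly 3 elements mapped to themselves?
Choose the 3 fixed points C(10,3) = 120, derange the rest: !7 = Σ_{j=0}^{7} (-1)^j·7!/j! = 5040 - 5040 + 2520 - 840 + 210 - 42 + 7 - 1 = 1854. Product = 120 × 1854 = 222480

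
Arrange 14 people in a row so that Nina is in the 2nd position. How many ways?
Fix one position: (14-1)! = 6227020800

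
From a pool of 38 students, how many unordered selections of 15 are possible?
C(38,15) = 38!/(15!×23!) = 15471286560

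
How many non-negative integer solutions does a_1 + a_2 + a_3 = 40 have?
C(40+3-1, 3-1) = C(42, 2) = 861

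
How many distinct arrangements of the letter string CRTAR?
5! / (1! × 1! × 1! × 2!) = 60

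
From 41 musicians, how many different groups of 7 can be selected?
C(41,7) = 41!/(7!×34!) = 22481940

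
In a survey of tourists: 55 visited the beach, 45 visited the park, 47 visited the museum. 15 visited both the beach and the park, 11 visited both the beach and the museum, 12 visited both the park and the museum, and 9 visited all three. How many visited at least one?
|A∪B∪C| = 55+45+47-15-11-12+9 = 118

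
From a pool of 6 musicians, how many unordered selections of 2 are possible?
C(6,2) = 6!/(2!×4!) = 15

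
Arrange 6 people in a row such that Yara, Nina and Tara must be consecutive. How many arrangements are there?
Treat the 3 as one block: (6-3+1)! × 3! = 24 × 6 = 144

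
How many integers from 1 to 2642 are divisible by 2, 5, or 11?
⌊2642/2⌋+⌊2642/5⌋+⌊2642/11⌋ - ⌊2642/10⌋-⌊2642/22⌋-⌊2642/55⌋ + ⌊2642/110⌋ = 1321+528+240 - 264-120-48 + 24 = 1681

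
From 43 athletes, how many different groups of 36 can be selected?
C(43,36) = 43!/(36!×7!) = 32224114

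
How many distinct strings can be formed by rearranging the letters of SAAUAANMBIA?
11! / (1! × 1! × 1! × 1! × 1! × 1! × 5!) = 332640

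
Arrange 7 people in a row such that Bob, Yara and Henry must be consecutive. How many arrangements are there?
Treat the 3 as one block: (7-3+1)! × 3! = 120 × 6 = 720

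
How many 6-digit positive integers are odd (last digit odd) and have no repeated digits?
Last∈{1,3,5,7,9}. Last=0: 0. Last nonzero: 5×8×P(8,4) = 67200. Total = 67200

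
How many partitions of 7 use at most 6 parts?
By conjugation, equals partitions of 7 into parts ≤ 6. Let r_j(i) = number of partitions of i into parts ≤ j, for i = 0..7. r_1(i) = 1 for all i; r_j(i) = r_{j-1}(i) + r_j(i-j). Rows j = 2..6: ≤2: 1 1 2 2 3 3 4 4; ≤3: 1 1 2 3 4 5 7 8; ≤4: 1 1 2 3 5 6 9 11; ≤5: 1 1 2 3 5 7 10 13; ≤6: 1 1 2 3 5 7 11 14. r_6(7) = 14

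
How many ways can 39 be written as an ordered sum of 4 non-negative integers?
C(39+4-1, 4-1) = C(42, 3) = 11480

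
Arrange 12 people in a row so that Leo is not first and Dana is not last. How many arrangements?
By inclusion-exclusion: 12! - 2×(12-1)! + (12-2)! = 479001600 - 79833600 + 3628800 = 402796800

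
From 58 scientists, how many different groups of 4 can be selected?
C(58,4) = 58!/(4!×54!) = 424270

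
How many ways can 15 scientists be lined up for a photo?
15! = 1307674368000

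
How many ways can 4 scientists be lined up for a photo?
4! = 24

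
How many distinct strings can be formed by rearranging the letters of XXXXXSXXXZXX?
12! / (10! × 1! × 1!) = 132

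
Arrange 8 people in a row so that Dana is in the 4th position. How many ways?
Fix one position: (8-1)! = 5040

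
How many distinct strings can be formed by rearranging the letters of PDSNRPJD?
8! / (2! × 1! × 1! × 1! × 1! × 2!) = 10080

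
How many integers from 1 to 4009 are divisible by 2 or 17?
⌊4009/2⌋ + ⌊4009/17⌋ - ⌊4009/34⌋ = 2004 + 235 - 117 = 2122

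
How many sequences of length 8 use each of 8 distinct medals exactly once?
8! = 40320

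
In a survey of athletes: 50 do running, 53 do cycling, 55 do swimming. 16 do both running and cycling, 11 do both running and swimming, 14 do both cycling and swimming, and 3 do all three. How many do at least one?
|A∪B∪C| = 50+53+55-16-11-14+3 = 120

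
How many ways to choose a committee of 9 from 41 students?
C(41,9) = 41!/(9!×32!) = 350343565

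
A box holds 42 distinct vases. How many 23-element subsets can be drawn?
C(42,23) = 42!/(23!×19!) = 446775310800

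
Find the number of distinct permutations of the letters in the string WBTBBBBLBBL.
11! / (1! × 2! × 1! × 7!) = 3960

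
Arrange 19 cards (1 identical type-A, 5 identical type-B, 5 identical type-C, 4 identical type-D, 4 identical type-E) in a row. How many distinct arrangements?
19! / (1! × 5! × 5! × 4! × 4!) = 14665931280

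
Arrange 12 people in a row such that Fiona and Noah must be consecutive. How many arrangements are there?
Treat the 2 as one block: (12-2+1)! × 2! = 39916800 × 2 = 79833600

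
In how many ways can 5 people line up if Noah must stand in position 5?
Fix one position: (5-1)! = 24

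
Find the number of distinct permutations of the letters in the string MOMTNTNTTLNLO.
13! / (2! × 2! × 2! × 4! × 3!) = 5405400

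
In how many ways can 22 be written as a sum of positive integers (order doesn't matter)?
Pentagonal recurrence p(n) = p(n-1) + p(n-2) - p(n-5) - p(n-7) + p(n-12) + p(n-15) - ... gives p(0..21) = 1, 1, 2, 3, 5, 7, 11, 15, 22, 30, 42, 56, 77, 101, 135, 176, 231, 297, 385, 490, 627, 792. p(22) = p(21) + p(20) - p(17) - p(15) + p(10) + p(7) - p(0) = 792 + 627 - 297 - 176 + 42 + 15 - 1 = 1002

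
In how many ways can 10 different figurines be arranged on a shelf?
10! = 3628800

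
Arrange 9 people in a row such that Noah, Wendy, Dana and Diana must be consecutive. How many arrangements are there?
Treat the 4 as one block: (9-4+1)! × 4! = 720 × 24 = 17280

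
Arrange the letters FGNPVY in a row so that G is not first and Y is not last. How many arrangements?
By inclusion-exclusion: 6! - 2×(6-1)! + (6-2)! = 720 - 240 + 24 = 504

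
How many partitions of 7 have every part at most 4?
Let r_j(i) = number of partitions of i into parts ≤ j, for i = 0..7. r_1(i) = 1 for all i; r_j(i) = r_{j-1}(i) + r_j(i-j). Rows j = 2..4: ≤2: 1 1 2 2 3 3 4 4; ≤3: 1 1 2 3 4 5 7 8; ≤4: 1 1 2 3 5 6 9 11. r_4(7) = 11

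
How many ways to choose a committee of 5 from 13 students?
C(13,5) = 13!/(5!×8!) = 1287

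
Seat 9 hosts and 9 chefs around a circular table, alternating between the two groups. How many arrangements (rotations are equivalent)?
Fix one of the hosts: (9-1)! ways for the remaining hosts, × 9! ways for the chefs = 40320 × 362880 = 14631321600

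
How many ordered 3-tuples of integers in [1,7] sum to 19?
Coefficient of x^19 in (x + x² + ... + x^7)^3. By inclusion-exclusion on dice exceeding 7: Σ_j (-1)^j C(3,j)·C(19-1-7j, 2) = C(3,0)·C(18,2) - C(3,1)·C(11,2) + C(3,2)·C(4,2) = 1·153 - 3·55 + 3·6 = 6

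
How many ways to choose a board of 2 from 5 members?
C(5,2) = 5!/(2!×3!) = 10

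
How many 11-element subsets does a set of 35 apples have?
C(35,11) = 35!/(11!×24!) = 417225900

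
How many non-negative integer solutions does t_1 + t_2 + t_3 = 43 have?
C(43+3-1, 3-1) = C(45, 2) = 990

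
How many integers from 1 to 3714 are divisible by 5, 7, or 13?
⌊3714/5⌋+⌊3714/7⌋+⌊3714/13⌋ - ⌊3714/35⌋-⌊3714/65⌋-⌊3714/91⌋ + ⌊3714/455⌋ = 742+530+285 - 106-57-40 + 8 = 1362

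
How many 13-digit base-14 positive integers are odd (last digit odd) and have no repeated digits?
Last∈{1,3,5,7,9,11,13}. Last=0: 0. Last nonzero: 7×12×P(12,11) = 40236134400. Total = 40236134400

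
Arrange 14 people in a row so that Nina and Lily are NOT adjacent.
Total - adjacent = 14! - (14-1)!×2 = 87178291200 - 12454041600 = 74724249600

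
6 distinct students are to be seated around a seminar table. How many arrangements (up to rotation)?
Circular: fix one position, arrange the rest. (6-1)! = 120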